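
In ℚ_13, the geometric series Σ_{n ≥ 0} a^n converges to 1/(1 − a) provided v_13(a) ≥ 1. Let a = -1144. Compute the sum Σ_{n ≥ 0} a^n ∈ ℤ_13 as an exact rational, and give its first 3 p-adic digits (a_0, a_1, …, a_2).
Σ a^n = 1/(1 − a) = 1/1145;  first 3 digits = (1, 3, 2)

v_13(a) = 1 ≥ 1, so the series converges in ℤ_13 to 1/(1 − a) = 1/(1 − (-1144)) = 1/1145. Expand this rational in ℤ_13: compute digits iteratively via d_i = x_i mod 13, x_{i+1} = (x_i − d_i)/13. The first 3 digits are (1, 3, 2).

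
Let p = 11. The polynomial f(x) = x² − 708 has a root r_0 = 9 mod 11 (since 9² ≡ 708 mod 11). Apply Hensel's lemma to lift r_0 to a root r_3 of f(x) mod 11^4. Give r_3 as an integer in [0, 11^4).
r_3 = 14221 (mod 14641)

Hensel's recurrence: r_{i+1} = r_i − f(r_i)·(f′(r_i))^{-1} mod 11^{i+2}, with f′(x) = 2x. Iterate:
  r_0 = 9 (mod 11)
  r_1 = 64 (mod 121)
  r_2 = 911 (mod 1331)
  r_3 = 14221 (mod 14641)
Final: r_3 = 14221, and one checks f(r_3) ≡ 0 mod 11^4.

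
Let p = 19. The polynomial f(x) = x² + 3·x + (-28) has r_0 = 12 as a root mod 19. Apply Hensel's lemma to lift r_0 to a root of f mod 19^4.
r_3 = 130314 (mod 130321)

Hensel: r_{i+1} = r_i − f(r_i)·(f′(r_i))^{-1} mod 19^{i+2}, f′(x) = 2x + 3. Iterate:
  r_0 = 12 (mod 19)
  r_1 = 354 (mod 361)
  r_2 = 6852 (mod 6859)
  r_3 = 130314 (mod 130321)
Final: r = 130314 satisfies f(r) ≡ 0 mod 19^4.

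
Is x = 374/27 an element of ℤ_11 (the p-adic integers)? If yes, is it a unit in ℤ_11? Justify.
x ∈ ℤ_11 but not a unit; v_11(x) = 1 > 0

ℤ_11 = {x ∈ ℚ_11 : v_11(x) ≥ 0} and ℤ_11^× = {x ∈ ℤ_11 : v_11(x) = 0}. Here v_11(374/27) = v_11(num) − v_11(den) = 1; compare against these criteria.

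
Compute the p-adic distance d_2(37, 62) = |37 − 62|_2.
d_2(37, 62) = 1

Step 1 — x − y = 37 − 62 = -25. Step 2 — v_2(-25) = 0 (factor: -25 = −(2^0 · 25); the sign does not affect v_p). Step 3 — |x − y|_2 = 2^{0} = 1.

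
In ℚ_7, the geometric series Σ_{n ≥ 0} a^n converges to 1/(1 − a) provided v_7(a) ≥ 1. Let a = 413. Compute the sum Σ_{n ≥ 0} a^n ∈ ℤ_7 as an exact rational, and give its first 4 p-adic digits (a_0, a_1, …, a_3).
Σ a^n = 1/(1 − a) = -1/412;  first 4 digits = (1, 3, 3, 0)

v_7(a) = 1 ≥ 1, so the series converges in ℤ_7 to 1/(1 − a) = 1/(1 − 413) = -1/412. Expand this rational in ℤ_7: compute digits iteratively via d_i = x_i mod 7, x_{i+1} = (x_i − d_i)/7. The first 4 digits are (1, 3, 3, 0).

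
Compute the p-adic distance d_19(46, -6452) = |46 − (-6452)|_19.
d_19(46, -6452) = 1/361

Step 1 — x − y = 46 − (-6452) = 6498. Step 2 — v_19(6498) = 2 (factor: 6498 = (19^2 · 18); the sign does not affect v_p). Step 3 — |x − y|_19 = 19^{-2} = 1/361.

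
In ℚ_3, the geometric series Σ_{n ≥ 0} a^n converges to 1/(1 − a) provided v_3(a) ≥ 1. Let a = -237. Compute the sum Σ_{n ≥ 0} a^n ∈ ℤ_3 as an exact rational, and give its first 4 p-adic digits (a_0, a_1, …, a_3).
Σ a^n = 1/(1 − a) = 1/238;  first 4 digits = (1, 2, 1, 0)

v_3(a) = 1 ≥ 1, so the series converges in ℤ_3 to 1/(1 − a) = 1/(1 − (-237)) = 1/238. Expand this rational in ℤ_3: compute digits iteratively via d_i = x_i mod 3, x_{i+1} = (x_i − d_i)/3. The first 4 digits are (1, 2, 1, 0).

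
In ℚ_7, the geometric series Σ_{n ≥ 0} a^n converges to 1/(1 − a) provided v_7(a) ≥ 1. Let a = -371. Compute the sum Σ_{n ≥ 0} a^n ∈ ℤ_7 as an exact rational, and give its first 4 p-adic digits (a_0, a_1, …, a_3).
Σ a^n = 1/(1 − a) = 1/372;  first 4 digits = (1, 3, 1, 0)

v_7(a) = 1 ≥ 1, so the series converges in ℤ_7 to 1/(1 − a) = 1/(1 − (-371)) = 1/372. Expand this rational in ℤ_7: compute digits iteratively via d_i = x_i mod 7, x_{i+1} = (x_i − d_i)/7. The first 4 digits are (1, 3, 1, 0).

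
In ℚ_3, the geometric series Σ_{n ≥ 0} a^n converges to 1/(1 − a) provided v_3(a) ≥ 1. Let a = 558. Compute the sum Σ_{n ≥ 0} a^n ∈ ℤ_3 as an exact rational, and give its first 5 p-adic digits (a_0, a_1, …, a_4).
Σ a^n = 1/(1 − a) = -1/557;  first 5 digits = (1, 0, 2, 2, 1)

v_3(a) = 2 ≥ 1, so the series converges in ℤ_3 to 1/(1 − a) = 1/(1 − 558) = -1/557. Expand this rational in ℤ_3: compute digits iteratively via d_i = x_i mod 3, x_{i+1} = (x_i − d_i)/3. The first 5 digits are (1, 0, 2, 2, 1).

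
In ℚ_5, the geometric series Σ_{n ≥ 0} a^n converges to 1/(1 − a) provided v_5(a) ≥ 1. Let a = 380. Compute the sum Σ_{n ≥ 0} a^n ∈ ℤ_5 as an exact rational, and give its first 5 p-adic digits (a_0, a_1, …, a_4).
Σ a^n = 1/(1 − a) = -1/379;  first 5 digits = (1, 1, 1, 4, 2)

v_5(a) = 1 ≥ 1, so the series converges in ℤ_5 to 1/(1 − a) = 1/(1 − 380) = -1/379. Expand this rational in ℤ_5: compute digits iteratively via d_i = x_i mod 5, x_{i+1} = (x_i − d_i)/5. The first 5 digits are (1, 1, 1, 4, 2).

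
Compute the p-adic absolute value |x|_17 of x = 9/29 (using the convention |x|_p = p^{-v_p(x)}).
|9/29|_17 = 1

Step 1 — compute v_17(x) by factoring powers of 17 out of the numerator and denominator: v_17(9/29) = 0. Step 2 — apply |x|_p = p^{-v_p(x)} = 17^{0} = 1.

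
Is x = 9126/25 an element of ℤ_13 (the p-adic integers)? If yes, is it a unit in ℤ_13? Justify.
x ∈ ℤ_13 but not a unit; v_13(x) = 2 > 0

ℤ_13 = {x ∈ ℚ_13 : v_13(x) ≥ 0} and ℤ_13^× = {x ∈ ℤ_13 : v_13(x) = 0}. Here v_13(9126/25) = v_13(num) − v_13(den) = 2; compare against these criteria.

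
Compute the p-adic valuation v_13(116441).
v_13(116441) = 3

v_13(n) is the largest exponent k such that 13^k divides n. Factor out: 116441 = 13^3 · 53. (Sign doesn't affect v_p.) So v_13(116441) = 3.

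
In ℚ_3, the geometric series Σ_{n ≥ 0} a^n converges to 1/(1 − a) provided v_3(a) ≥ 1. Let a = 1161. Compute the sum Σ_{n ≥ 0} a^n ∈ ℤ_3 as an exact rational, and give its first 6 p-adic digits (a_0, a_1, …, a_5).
Σ a^n = 1/(1 − a) = -1/1160;  first 6 digits = (1, 0, 0, 1, 2, 1)

v_3(a) = 3 ≥ 1, so the series converges in ℤ_3 to 1/(1 − a) = 1/(1 − 1161) = -1/1160. Expand this rational in ℤ_3: compute digits iteratively via d_i = x_i mod 3, x_{i+1} = (x_i − d_i)/3. The first 6 digits are (1, 0, 0, 1, 2, 1).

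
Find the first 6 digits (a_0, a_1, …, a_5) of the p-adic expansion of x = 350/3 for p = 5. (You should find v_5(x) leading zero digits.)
(a_0, …, a_5) = (0, 0, 3, 2, 3, 1)

v_5(350/3) = 2, so a_0 = ... = a_1 = 0. Factor out: x = 5^2 · u with u = 14/3 a unit in ℤ_5. Expand u iteratively via a_{v+i} = u_i mod 5, u_{i+1} = (u_i − a_{v+i})/5:
  u_0 = 14/3;  a_2 = 3;  u_1 = (u_0 − 3)/5 = 1/3
  u_1 = 1/3;  a_3 = 2;  u_2 = (u_1 − 2)/5 = -1/3
  u_2 = -1/3;  a_4 = 3;  u_3 = (u_2 − 3)/5 = -2/3
  u_3 = -2/3;  a_5 = 1;  u_4 = (u_3 − 1)/5 = -1/3
Digits: (0, 0, 3, 2, 3, 1).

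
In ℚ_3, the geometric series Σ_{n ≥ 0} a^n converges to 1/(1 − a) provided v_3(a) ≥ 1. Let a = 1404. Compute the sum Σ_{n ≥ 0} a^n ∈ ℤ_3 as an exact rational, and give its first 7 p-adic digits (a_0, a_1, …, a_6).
Σ a^n = 1/(1 − a) = -1/1403;  first 7 digits = (1, 0, 0, 1, 2, 2, 2)

v_3(a) = 3 ≥ 1, so the series converges in ℤ_3 to 1/(1 − a) = 1/(1 − 1404) = -1/1403. Expand this rational in ℤ_3: compute digits iteratively via d_i = x_i mod 3, x_{i+1} = (x_i − d_i)/3. The first 7 digits are (1, 0, 0, 1, 2, 2, 2).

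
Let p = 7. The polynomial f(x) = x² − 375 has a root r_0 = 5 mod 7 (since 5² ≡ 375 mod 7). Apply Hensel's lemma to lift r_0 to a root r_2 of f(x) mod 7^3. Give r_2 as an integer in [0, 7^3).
r_2 = 89 (mod 343)

Hensel's recurrence: r_{i+1} = r_i − f(r_i)·(f′(r_i))^{-1} mod 7^{i+2}, with f′(x) = 2x. Iterate:
  r_0 = 5 (mod 7)
  r_1 = 40 (mod 49)
  r_2 = 89 (mod 343)
Final: r_2 = 89, and one checks f(r_2) ≡ 0 mod 7^3.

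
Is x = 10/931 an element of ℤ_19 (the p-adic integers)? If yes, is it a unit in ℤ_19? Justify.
x ∉ ℤ_19 (v_19(x) = -1 < 0)

ℤ_19 = {x ∈ ℚ_19 : v_19(x) ≥ 0} and ℤ_19^× = {x ∈ ℤ_19 : v_19(x) = 0}. Here v_19(10/931) = v_19(num) − v_19(den) = -1; compare against these criteria.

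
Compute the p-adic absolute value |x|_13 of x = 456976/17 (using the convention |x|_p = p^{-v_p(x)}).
|456976/17|_13 = 1/28561

Step 1 — compute v_13(x) by factoring powers of 13 out of the numerator and denominator: v_13(456976/17) = 4. Step 2 — apply |x|_p = p^{-v_p(x)} = 13^{-4} = 1/28561.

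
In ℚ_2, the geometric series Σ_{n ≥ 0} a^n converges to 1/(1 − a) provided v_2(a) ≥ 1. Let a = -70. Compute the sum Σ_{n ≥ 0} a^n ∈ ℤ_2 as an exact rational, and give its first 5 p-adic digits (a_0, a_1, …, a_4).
Σ a^n = 1/(1 − a) = 1/71;  first 5 digits = (1, 1, 1, 0, 1)

v_2(a) = 1 ≥ 1, so the series converges in ℤ_2 to 1/(1 − a) = 1/(1 − (-70)) = 1/71. Expand this rational in ℤ_2: compute digits iteratively via d_i = x_i mod 2, x_{i+1} = (x_i − d_i)/2. The first 5 digits are (1, 1, 1, 0, 1).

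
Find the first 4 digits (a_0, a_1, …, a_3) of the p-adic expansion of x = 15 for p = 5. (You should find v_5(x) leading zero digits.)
(a_0, …, a_3) = (0, 3, 0, 0)

v_5(15) = 1, so a_0 = ... = a_0 = 0. Factor out: x = 5^1 · u with u = 3 a unit in ℤ_5. Expand u iteratively via a_{v+i} = u_i mod 5, u_{i+1} = (u_i − a_{v+i})/5:
  u_0 = 3;  a_1 = 3;  u_1 = (u_0 − 3)/5 = 0
  u_1 = 0;  a_2 = 0;  u_2 = (u_1 − 0)/5 = 0
  u_2 = 0;  a_3 = 0;  u_3 = (u_2 − 0)/5 = 0
Digits: (0, 3, 0, 0).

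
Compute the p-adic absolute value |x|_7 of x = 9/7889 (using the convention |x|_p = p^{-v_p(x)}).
|9/7889|_7 = 343

Step 1 — compute v_7(x) by factoring powers of 7 out of the numerator and denominator: v_7(9/7889) = -3. Step 2 — apply |x|_p = p^{-v_p(x)} = 7^{3} = 343.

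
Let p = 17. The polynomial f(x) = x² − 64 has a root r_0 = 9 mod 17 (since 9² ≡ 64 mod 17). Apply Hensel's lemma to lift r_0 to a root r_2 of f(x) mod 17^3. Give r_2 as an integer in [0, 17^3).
r_2 = 4905 (mod 4913)

Hensel's recurrence: r_{i+1} = r_i − f(r_i)·(f′(r_i))^{-1} mod 17^{i+2}, with f′(x) = 2x. Iterate:
  r_0 = 9 (mod 17)
  r_1 = 281 (mod 289)
  r_2 = 4905 (mod 4913)
Final: r_2 = 4905, and one checks f(r_2) ≡ 0 mod 17^3.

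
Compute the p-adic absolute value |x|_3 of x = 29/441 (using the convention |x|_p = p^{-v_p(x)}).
|29/441|_3 = 9

Step 1 — compute v_3(x) by factoring powers of 3 out of the numerator and denominator: v_3(29/441) = -2. Step 2 — apply |x|_p = p^{-v_p(x)} = 3^{2} = 9.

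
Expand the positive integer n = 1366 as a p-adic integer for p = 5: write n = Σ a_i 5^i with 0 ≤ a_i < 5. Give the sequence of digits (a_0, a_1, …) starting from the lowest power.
(a_0, a_1, …) = (1, 3, 4, 0, 2)

Repeated division by 5 gives the digits low-to-high: 1366 = 1 + 3·5^1 + 4·5^2 + 2·5^4. Digit sequence: (1, 3, 4, 0, 2).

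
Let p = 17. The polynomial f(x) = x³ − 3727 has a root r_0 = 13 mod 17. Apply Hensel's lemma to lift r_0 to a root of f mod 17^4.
r_3 = 7306 (mod 83521)

Hensel: r_{i+1} = r_i − f(r_i)/f′(r_i) mod 17^{i+2}, where f′(x) = 3x². Iterate:
  r_0 = 13 (mod 17)
  r_1 = 81 (mod 289)
  r_2 = 2393 (mod 4913)
  r_3 = 7306 (mod 83521)
Final: r = 7306 with f(r) ≡ 0 mod 17^4.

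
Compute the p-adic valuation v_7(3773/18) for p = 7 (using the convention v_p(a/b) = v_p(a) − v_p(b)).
v_7(3773/18) = 3

Factor powers of 7 from the numerator and denominator of the reduced fraction: 3773 = 7^3 · 11 and 18 = 7^0 · 18. Apply v_p(a/b) = v_p(a) − v_p(b): v_7(3773/18) = 3 − 0 = 3.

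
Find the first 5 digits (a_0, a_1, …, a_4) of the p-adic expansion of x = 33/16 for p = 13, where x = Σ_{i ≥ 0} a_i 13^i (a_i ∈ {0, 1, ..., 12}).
(a_0, …, a_4) = (11, 5, 2, 12, 8)

v_13(33/16) = 0 (numerator and denominator both coprime to 13), so x ∈ ℤ_13^×. Compute digits iteratively via a_i = x_i mod 13, x_{i+1} = (x_i − a_i)/13, with x_0 = x:
  x_0 = 33/16;  a_0 = 11;  x_1 = (x_0 − 11)/13 = -11/16
  x_1 = -11/16;  a_1 = 5;  x_2 = (x_1 − 5)/13 = -7/16
  x_2 = -7/16;  a_2 = 2;  x_3 = (x_2 − 2)/13 = -3/16
  x_3 = -3/16;  a_3 = 12;  x_4 = (x_3 − 12)/13 = -15/16
  x_4 = -15/16;  a_4 = 8;  x_5 = (x_4 − 8)/13 = -11/16
Digits: (11, 5, 2, 12, 8).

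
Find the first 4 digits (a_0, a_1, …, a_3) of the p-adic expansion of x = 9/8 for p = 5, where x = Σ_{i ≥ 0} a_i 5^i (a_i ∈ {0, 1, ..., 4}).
(a_0, …, a_3) = (3, 4, 1, 4)

v_5(9/8) = 0 (numerator and denominator both coprime to 5), so x ∈ ℤ_5^×. Compute digits iteratively via a_i = x_i mod 5, x_{i+1} = (x_i − a_i)/5, with x_0 = x:
  x_0 = 9/8;  a_0 = 3;  x_1 = (x_0 − 3)/5 = -3/8
  x_1 = -3/8;  a_1 = 4;  x_2 = (x_1 − 4)/5 = -7/8
  x_2 = -7/8;  a_2 = 1;  x_3 = (x_2 − 1)/5 = -3/8
  x_3 = -3/8;  a_3 = 4;  x_4 = (x_3 − 4)/5 = -7/8
Digits: (3, 4, 1, 4).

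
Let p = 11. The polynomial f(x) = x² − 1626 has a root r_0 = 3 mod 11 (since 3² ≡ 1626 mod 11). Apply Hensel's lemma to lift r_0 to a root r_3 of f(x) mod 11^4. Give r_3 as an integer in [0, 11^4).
r_3 = 1422 (mod 14641)

Hensel's recurrence: r_{i+1} = r_i − f(r_i)·(f′(r_i))^{-1} mod 11^{i+2}, with f′(x) = 2x. Iterate:
  r_0 = 3 (mod 11)
  r_1 = 91 (mod 121)
  r_2 = 91 (mod 1331)
  r_3 = 1422 (mod 14641)
Final: r_3 = 1422, and one checks f(r_3) ≡ 0 mod 11^4.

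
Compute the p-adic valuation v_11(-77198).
v_11(-77198) = 3

v_11(n) is the largest exponent k such that 11^k divides n. Factor out: -77198 = -11^3 · 58. (Sign doesn't affect v_p.) So v_11(-77198) = 3.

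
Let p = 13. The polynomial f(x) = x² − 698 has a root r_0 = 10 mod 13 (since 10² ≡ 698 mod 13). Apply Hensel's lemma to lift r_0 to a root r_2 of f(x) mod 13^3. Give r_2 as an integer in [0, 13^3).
r_2 = 361 (mod 2197)

Hensel's recurrence: r_{i+1} = r_i − f(r_i)·(f′(r_i))^{-1} mod 13^{i+2}, with f′(x) = 2x. Iterate:
  r_0 = 10 (mod 13)
  r_1 = 23 (mod 169)
  r_2 = 361 (mod 2197)
Final: r_2 = 361, and one checks f(r_2) ≡ 0 mod 13^3.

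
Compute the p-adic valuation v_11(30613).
v_11(30613) = 3

v_11(n) is the largest exponent k such that 11^k divides n. Factor out: 30613 = 11^3 · 23. (Sign doesn't affect v_p.) So v_11(30613) = 3.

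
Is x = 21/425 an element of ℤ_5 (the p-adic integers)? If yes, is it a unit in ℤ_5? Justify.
x ∉ ℤ_5 (v_5(x) = -2 < 0)

ℤ_5 = {x ∈ ℚ_5 : v_5(x) ≥ 0} and ℤ_5^× = {x ∈ ℤ_5 : v_5(x) = 0}. Here v_5(21/425) = v_5(num) − v_5(den) = -2; compare against these criteria.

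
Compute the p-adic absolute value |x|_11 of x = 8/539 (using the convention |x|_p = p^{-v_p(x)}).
|8/539|_11 = 11

Step 1 — compute v_11(x) by factoring powers of 11 out of the numerator and denominator: v_11(8/539) = -1. Step 2 — apply |x|_p = p^{-v_p(x)} = 11^{1} = 11.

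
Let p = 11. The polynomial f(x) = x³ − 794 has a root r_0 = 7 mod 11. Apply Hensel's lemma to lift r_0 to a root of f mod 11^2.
r_1 = 29 (mod 121)

Hensel: r_{i+1} = r_i − f(r_i)/f′(r_i) mod 11^{i+2}, where f′(x) = 3x². Iterate:
  r_0 = 7 (mod 11)
  r_1 = 29 (mod 121)
Final: r = 29 with f(r) ≡ 0 mod 11^2.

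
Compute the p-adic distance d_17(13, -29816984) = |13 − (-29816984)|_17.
d_17(13, -29816984) = 1/1419857

Step 1 — x − y = 13 − (-29816984) = 29816997. Step 2 — v_17(29816997) = 5 (factor: 29816997 = (17^5 · 21); the sign does not affect v_p). Step 3 — |x − y|_17 = 17^{-5} = 1/1419857.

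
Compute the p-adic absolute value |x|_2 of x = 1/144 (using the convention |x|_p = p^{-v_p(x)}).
|1/144|_2 = 16

Step 1 — compute v_2(x) by factoring powers of 2 out of the numerator and denominator: v_2(1/144) = -4. Step 2 — apply |x|_p = p^{-v_p(x)} = 2^{4} = 16.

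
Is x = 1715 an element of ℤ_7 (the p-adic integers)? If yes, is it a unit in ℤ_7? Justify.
x ∈ ℤ_7 but not a unit; v_7(x) = 3 > 0

ℤ_7 = {x ∈ ℚ_7 : v_7(x) ≥ 0} and ℤ_7^× = {x ∈ ℤ_7 : v_7(x) = 0}. Here v_7(1715) = v_7(num) − v_7(den) = 3; compare against these criteria.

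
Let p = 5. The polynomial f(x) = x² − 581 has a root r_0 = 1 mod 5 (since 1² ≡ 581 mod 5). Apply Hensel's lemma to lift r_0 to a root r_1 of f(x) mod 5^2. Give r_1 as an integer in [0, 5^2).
r_1 = 16 (mod 25)

Hensel's recurrence: r_{i+1} = r_i − f(r_i)·(f′(r_i))^{-1} mod 5^{i+2}, with f′(x) = 2x. Iterate:
  r_0 = 1 (mod 5)
  r_1 = 16 (mod 25)
Final: r_1 = 16, and one checks f(r_1) ≡ 0 mod 5^2.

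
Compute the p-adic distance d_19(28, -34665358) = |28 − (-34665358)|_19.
d_19(28, -34665358) = 1/2476099

Step 1 — x − y = 28 − (-34665358) = 34665386. Step 2 — v_19(34665386) = 5 (factor: 34665386 = (19^5 · 14); the sign does not affect v_p). Step 3 — |x − y|_19 = 19^{-5} = 1/2476099.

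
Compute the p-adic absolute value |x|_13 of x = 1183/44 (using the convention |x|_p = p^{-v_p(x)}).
|1183/44|_13 = 1/169

Step 1 — compute v_13(x) by factoring powers of 13 out of the numerator and denominator: v_13(1183/44) = 2. Step 2 — apply |x|_p = p^{-v_p(x)} = 13^{-2} = 1/169.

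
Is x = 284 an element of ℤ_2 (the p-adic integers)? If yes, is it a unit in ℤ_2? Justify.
x ∈ ℤ_2 but not a unit; v_2(x) = 2 > 0

ℤ_2 = {x ∈ ℚ_2 : v_2(x) ≥ 0} and ℤ_2^× = {x ∈ ℤ_2 : v_2(x) = 0}. Here v_2(284) = v_2(num) − v_2(den) = 2; compare against these criteria.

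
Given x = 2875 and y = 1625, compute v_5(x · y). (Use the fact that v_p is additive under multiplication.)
v_5(4671875) = 6

v_p(x) = 3 (factor: 2875 = 5^3 · 23); v_p(y) = 3 (factor: 1625 = 5^3 · 13). Additivity: v_p(xy) = v_p(x) + v_p(y) = 3 + 3 = 6. (Direct check: xy = 4671875 = 5^6 · (299).)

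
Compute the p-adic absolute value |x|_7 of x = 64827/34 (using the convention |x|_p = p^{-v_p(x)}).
|64827/34|_7 = 1/2401

Step 1 — compute v_7(x) by factoring powers of 7 out of the numerator and denominator: v_7(64827/34) = 4. Step 2 — apply |x|_p = p^{-v_p(x)} = 7^{-4} = 1/2401.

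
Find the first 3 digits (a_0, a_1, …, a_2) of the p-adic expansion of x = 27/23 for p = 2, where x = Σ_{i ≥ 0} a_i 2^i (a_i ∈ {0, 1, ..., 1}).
(a_0, …, a_2) = (1, 0, 1)

v_2(27/23) = 0 (numerator and denominator both coprime to 2), so x ∈ ℤ_2^×. Compute digits iteratively via a_i = x_i mod 2, x_{i+1} = (x_i − a_i)/2, with x_0 = x:
  x_0 = 27/23;  a_0 = 1;  x_1 = (x_0 − 1)/2 = 2/23
  x_1 = 2/23;  a_1 = 0;  x_2 = (x_1 − 0)/2 = 1/23
  x_2 = 1/23;  a_2 = 1;  x_3 = (x_2 − 1)/2 = -11/23
Digits: (1, 0, 1).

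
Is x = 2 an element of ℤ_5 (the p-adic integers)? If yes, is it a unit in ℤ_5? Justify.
x ∈ ℤ_5^× (unit); v_5(x) = 0

ℤ_5 = {x ∈ ℚ_5 : v_5(x) ≥ 0} and ℤ_5^× = {x ∈ ℤ_5 : v_5(x) = 0}. Here v_5(2) = v_5(num) − v_5(den) = 0; compare against these criteria.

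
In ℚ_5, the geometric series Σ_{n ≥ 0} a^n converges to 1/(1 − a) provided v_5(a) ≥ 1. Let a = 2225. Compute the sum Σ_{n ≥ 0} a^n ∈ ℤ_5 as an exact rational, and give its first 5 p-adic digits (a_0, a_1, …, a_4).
Σ a^n = 1/(1 − a) = -1/2224;  first 5 digits = (1, 0, 4, 2, 4)

v_5(a) = 2 ≥ 1, so the series converges in ℤ_5 to 1/(1 − a) = 1/(1 − 2225) = -1/2224. Expand this rational in ℤ_5: compute digits iteratively via d_i = x_i mod 5, x_{i+1} = (x_i − d_i)/5. The first 5 digits are (1, 0, 4, 2, 4).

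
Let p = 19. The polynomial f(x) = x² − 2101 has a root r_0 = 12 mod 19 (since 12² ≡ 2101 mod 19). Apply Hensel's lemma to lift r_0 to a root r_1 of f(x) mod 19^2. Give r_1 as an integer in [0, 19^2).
r_1 = 259 (mod 361)

Hensel's recurrence: r_{i+1} = r_i − f(r_i)·(f′(r_i))^{-1} mod 19^{i+2}, with f′(x) = 2x. Iterate:
  r_0 = 12 (mod 19)
  r_1 = 259 (mod 361)
Final: r_1 = 259, and one checks f(r_1) ≡ 0 mod 19^2.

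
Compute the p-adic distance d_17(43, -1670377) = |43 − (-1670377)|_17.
d_17(43, -1670377) = 1/83521

Step 1 — x − y = 43 − (-1670377) = 1670420. Step 2 — v_17(1670420) = 4 (factor: 1670420 = (17^4 · 20); the sign does not affect v_p). Step 3 — |x − y|_17 = 17^{-4} = 1/83521.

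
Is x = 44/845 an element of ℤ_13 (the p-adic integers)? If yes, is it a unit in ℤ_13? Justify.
x ∉ ℤ_13 (v_13(x) = -2 < 0)

ℤ_13 = {x ∈ ℚ_13 : v_13(x) ≥ 0} and ℤ_13^× = {x ∈ ℤ_13 : v_13(x) = 0}. Here v_13(44/845) = v_13(num) − v_13(den) = -2; compare against these criteria.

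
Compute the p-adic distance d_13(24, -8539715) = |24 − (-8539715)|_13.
d_13(24, -8539715) = 1/371293

Step 1 — x − y = 24 − (-8539715) = 8539739. Step 2 — v_13(8539739) = 5 (factor: 8539739 = (13^5 · 23); the sign does not affect v_p). Step 3 — |x − y|_13 = 13^{-5} = 1/371293.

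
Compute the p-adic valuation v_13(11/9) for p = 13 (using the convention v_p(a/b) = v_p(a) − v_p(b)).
v_13(11/9) = 0

Factor powers of 13 from the numerator and denominator of the reduced fraction: 11 = 13^0 · 11 and 9 = 13^0 · 9. Apply v_p(a/b) = v_p(a) − v_p(b): v_13(11/9) = 0 − 0 = 0.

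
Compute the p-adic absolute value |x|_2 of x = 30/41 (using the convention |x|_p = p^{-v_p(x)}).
|30/41|_2 = 1/2

Step 1 — compute v_2(x) by factoring powers of 2 out of the numerator and denominator: v_2(30/41) = 1. Step 2 — apply |x|_p = p^{-v_p(x)} = 2^{-1} = 1/2.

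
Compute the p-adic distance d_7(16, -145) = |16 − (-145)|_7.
d_7(16, -145) = 1/7

Step 1 — x − y = 16 − (-145) = 161. Step 2 — v_7(161) = 1 (factor: 161 = (7^1 · 23); the sign does not affect v_p). Step 3 — |x − y|_7 = 7^{-1} = 1/7.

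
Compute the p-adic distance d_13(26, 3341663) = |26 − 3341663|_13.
d_13(26, 3341663) = 1/371293

Step 1 — x − y = 26 − 3341663 = -3341637. Step 2 — v_13(-3341637) = 5 (factor: -3341637 = −(13^5 · 9); the sign does not affect v_p). Step 3 — |x − y|_13 = 13^{-5} = 1/371293.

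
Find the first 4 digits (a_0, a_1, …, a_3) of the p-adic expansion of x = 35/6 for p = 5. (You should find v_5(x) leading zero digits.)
(a_0, …, a_3) = (0, 2, 4, 0)

v_5(35/6) = 1, so a_0 = ... = a_0 = 0. Factor out: x = 5^1 · u with u = 7/6 a unit in ℤ_5. Expand u iteratively via a_{v+i} = u_i mod 5, u_{i+1} = (u_i − a_{v+i})/5:
  u_0 = 7/6;  a_1 = 2;  u_1 = (u_0 − 2)/5 = -1/6
  u_1 = -1/6;  a_2 = 4;  u_2 = (u_1 − 4)/5 = -5/6
  u_2 = -5/6;  a_3 = 0;  u_3 = (u_2 − 0)/5 = -1/6
Digits: (0, 2, 4, 0).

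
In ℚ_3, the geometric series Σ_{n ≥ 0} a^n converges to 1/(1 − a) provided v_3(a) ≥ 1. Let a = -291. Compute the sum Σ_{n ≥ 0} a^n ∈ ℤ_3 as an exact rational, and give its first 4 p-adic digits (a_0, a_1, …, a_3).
Σ a^n = 1/(1 − a) = 1/292;  first 4 digits = (1, 2, 1, 1)

v_3(a) = 1 ≥ 1, so the series converges in ℤ_3 to 1/(1 − a) = 1/(1 − (-291)) = 1/292. Expand this rational in ℤ_3: compute digits iteratively via d_i = x_i mod 3, x_{i+1} = (x_i − d_i)/3. The first 4 digits are (1, 2, 1, 1).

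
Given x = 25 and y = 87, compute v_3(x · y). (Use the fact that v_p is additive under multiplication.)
v_3(2175) = 1

v_p(x) = 0 (factor: 25 = 3^0 · 25); v_p(y) = 1 (factor: 87 = 3^1 · 29). Additivity: v_p(xy) = v_p(x) + v_p(y) = 0 + 1 = 1. (Direct check: xy = 2175 = 3^1 · (725).)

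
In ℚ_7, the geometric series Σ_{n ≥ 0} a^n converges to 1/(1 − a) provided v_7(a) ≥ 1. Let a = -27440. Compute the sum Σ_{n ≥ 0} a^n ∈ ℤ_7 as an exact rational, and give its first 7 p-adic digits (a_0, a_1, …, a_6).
Σ a^n = 1/(1 − a) = 1/27441;  first 7 digits = (1, 0, 0, 4, 2, 5, 1)

v_7(a) = 3 ≥ 1, so the series converges in ℤ_7 to 1/(1 − a) = 1/(1 − (-27440)) = 1/27441. Expand this rational in ℤ_7: compute digits iteratively via d_i = x_i mod 7, x_{i+1} = (x_i − d_i)/7. The first 7 digits are (1, 0, 0, 4, 2, 5, 1).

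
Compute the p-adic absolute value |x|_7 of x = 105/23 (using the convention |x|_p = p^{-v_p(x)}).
|105/23|_7 = 1/7

Step 1 — compute v_7(x) by factoring powers of 7 out of the numerator and denominator: v_7(105/23) = 1. Step 2 — apply |x|_p = p^{-v_p(x)} = 7^{-1} = 1/7.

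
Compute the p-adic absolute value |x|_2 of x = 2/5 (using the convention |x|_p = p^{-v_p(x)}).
|2/5|_2 = 1/2

Step 1 — compute v_2(x) by factoring powers of 2 out of the numerator and denominator: v_2(2/5) = 1. Step 2 — apply |x|_p = p^{-v_p(x)} = 2^{-1} = 1/2.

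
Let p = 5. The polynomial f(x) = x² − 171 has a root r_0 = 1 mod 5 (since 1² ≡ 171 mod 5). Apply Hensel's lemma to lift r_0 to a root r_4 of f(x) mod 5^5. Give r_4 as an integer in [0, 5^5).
r_4 = 411 (mod 3125)

Hensel's recurrence: r_{i+1} = r_i − f(r_i)·(f′(r_i))^{-1} mod 5^{i+2}, with f′(x) = 2x. Iterate:
  r_0 = 1 (mod 5)
  r_1 = 11 (mod 25)
  r_2 = 36 (mod 125)
  r_3 = 411 (mod 625)
  r_4 = 411 (mod 3125)
Final: r_4 = 411, and one checks f(r_4) ≡ 0 mod 5^5.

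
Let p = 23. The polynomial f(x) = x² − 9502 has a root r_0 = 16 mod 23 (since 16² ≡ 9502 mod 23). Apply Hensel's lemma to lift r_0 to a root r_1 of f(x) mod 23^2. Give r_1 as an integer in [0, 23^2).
r_1 = 338 (mod 529)

Hensel's recurrence: r_{i+1} = r_i − f(r_i)·(f′(r_i))^{-1} mod 23^{i+2}, with f′(x) = 2x. Iterate:
  r_0 = 16 (mod 23)
  r_1 = 338 (mod 529)
Final: r_1 = 338, and one checks f(r_1) ≡ 0 mod 23^2.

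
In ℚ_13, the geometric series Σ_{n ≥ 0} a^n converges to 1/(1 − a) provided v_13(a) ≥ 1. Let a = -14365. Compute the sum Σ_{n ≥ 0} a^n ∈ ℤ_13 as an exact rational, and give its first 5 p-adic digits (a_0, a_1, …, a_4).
Σ a^n = 1/(1 − a) = 1/14366;  first 5 digits = (1, 0, 6, 6, 9)

v_13(a) = 2 ≥ 1, so the series converges in ℤ_13 to 1/(1 − a) = 1/(1 − (-14365)) = 1/14366. Expand this rational in ℤ_13: compute digits iteratively via d_i = x_i mod 13, x_{i+1} = (x_i − d_i)/13. The first 5 digits are (1, 0, 6, 6, 9).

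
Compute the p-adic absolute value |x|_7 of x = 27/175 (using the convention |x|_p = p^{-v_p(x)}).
|27/175|_7 = 7

Step 1 — compute v_7(x) by factoring powers of 7 out of the numerator and denominator: v_7(27/175) = -1. Step 2 — apply |x|_p = p^{-v_p(x)} = 7^{1} = 7.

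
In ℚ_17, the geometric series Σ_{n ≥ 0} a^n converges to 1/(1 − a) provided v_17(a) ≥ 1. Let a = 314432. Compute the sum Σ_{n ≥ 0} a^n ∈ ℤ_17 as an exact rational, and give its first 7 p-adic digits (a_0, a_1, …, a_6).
Σ a^n = 1/(1 − a) = -1/314431;  first 7 digits = (1, 0, 0, 13, 3, 0, 16)

v_17(a) = 3 ≥ 1, so the series converges in ℤ_17 to 1/(1 − a) = 1/(1 − 314432) = -1/314431. Expand this rational in ℤ_17: compute digits iteratively via d_i = x_i mod 17, x_{i+1} = (x_i − d_i)/17. The first 7 digits are (1, 0, 0, 13, 3, 0, 16).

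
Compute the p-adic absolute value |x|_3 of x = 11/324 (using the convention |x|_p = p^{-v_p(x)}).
|11/324|_3 = 81

Step 1 — compute v_3(x) by factoring powers of 3 out of the numerator and denominator: v_3(11/324) = -4. Step 2 — apply |x|_p = p^{-v_p(x)} = 3^{4} = 81.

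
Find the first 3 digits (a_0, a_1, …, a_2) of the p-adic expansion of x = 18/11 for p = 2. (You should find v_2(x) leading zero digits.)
(a_0, …, a_2) = (0, 1, 1)

v_2(18/11) = 1, so a_0 = ... = a_0 = 0. Factor out: x = 2^1 · u with u = 9/11 a unit in ℤ_2. Expand u iteratively via a_{v+i} = u_i mod 2, u_{i+1} = (u_i − a_{v+i})/2:
  u_0 = 9/11;  a_1 = 1;  u_1 = (u_0 − 1)/2 = -1/11
  u_1 = -1/11;  a_2 = 1;  u_2 = (u_1 − 1)/2 = -6/11
Digits: (0, 1, 1).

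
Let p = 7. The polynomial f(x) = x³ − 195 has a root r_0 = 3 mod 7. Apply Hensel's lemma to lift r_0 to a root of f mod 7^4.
r_3 = 129 (mod 2401)

Hensel: r_{i+1} = r_i − f(r_i)/f′(r_i) mod 7^{i+2}, where f′(x) = 3x². Iterate:
  r_0 = 3 (mod 7)
  r_1 = 31 (mod 49)
  r_2 = 129 (mod 343)
  r_3 = 129 (mod 2401)
Final: r = 129 with f(r) ≡ 0 mod 7^4.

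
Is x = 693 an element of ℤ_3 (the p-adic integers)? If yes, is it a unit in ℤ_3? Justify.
x ∈ ℤ_3 but not a unit; v_3(x) = 2 > 0

ℤ_3 = {x ∈ ℚ_3 : v_3(x) ≥ 0} and ℤ_3^× = {x ∈ ℤ_3 : v_3(x) = 0}. Here v_3(693) = v_3(num) − v_3(den) = 2; compare against these criteria.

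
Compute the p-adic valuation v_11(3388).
v_11(3388) = 2

v_11(n) is the largest exponent k such that 11^k divides n. Factor out: 3388 = 11^2 · 28. (Sign doesn't affect v_p.) So v_11(3388) = 2.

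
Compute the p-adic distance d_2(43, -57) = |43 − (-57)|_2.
d_2(43, -57) = 1/4

Step 1 — x − y = 43 − (-57) = 100. Step 2 — v_2(100) = 2 (factor: 100 = (2^2 · 25); the sign does not affect v_p). Step 3 — |x − y|_2 = 2^{-2} = 1/4.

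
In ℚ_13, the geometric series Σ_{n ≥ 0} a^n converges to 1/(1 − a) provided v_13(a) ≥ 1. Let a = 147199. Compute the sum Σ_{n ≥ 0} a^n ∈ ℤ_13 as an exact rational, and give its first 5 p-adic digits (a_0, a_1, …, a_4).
Σ a^n = 1/(1 − a) = -1/147198;  first 5 digits = (1, 0, 0, 2, 5)

v_13(a) = 3 ≥ 1, so the series converges in ℤ_13 to 1/(1 − a) = 1/(1 − 147199) = -1/147198. Expand this rational in ℤ_13: compute digits iteratively via d_i = x_i mod 13, x_{i+1} = (x_i − d_i)/13. The first 5 digits are (1, 0, 0, 2, 5).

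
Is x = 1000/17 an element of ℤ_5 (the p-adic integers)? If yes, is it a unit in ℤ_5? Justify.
x ∈ ℤ_5 but not a unit; v_5(x) = 3 > 0

ℤ_5 = {x ∈ ℚ_5 : v_5(x) ≥ 0} and ℤ_5^× = {x ∈ ℤ_5 : v_5(x) = 0}. Here v_5(1000/17) = v_5(num) − v_5(den) = 3; compare against these criteria.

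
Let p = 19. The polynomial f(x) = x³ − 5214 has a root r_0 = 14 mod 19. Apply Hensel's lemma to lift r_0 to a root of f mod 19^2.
r_1 = 71 (mod 361)

Hensel: r_{i+1} = r_i − f(r_i)/f′(r_i) mod 19^{i+2}, where f′(x) = 3x². Iterate:
  r_0 = 14 (mod 19)
  r_1 = 71 (mod 361)
Final: r = 71 with f(r) ≡ 0 mod 19^2.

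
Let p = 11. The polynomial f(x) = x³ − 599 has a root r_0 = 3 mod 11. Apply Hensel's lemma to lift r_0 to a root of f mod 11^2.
r_1 = 69 (mod 121)

Hensel: r_{i+1} = r_i − f(r_i)/f′(r_i) mod 11^{i+2}, where f′(x) = 3x². Iterate:
  r_0 = 3 (mod 11)
  r_1 = 69 (mod 121)
Final: r = 69 with f(r) ≡ 0 mod 11^2.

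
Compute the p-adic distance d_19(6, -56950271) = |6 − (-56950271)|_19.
d_19(6, -56950271) = 1/2476099

Step 1 — x − y = 6 − (-56950271) = 56950277. Step 2 — v_19(56950277) = 5 (factor: 56950277 = (19^5 · 23); the sign does not affect v_p). Step 3 — |x − y|_19 = 19^{-5} = 1/2476099.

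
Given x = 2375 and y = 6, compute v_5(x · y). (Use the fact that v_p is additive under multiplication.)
v_5(14250) = 3

v_p(x) = 3 (factor: 2375 = 5^3 · 19); v_p(y) = 0 (factor: 6 = 5^0 · 6). Additivity: v_p(xy) = v_p(x) + v_p(y) = 3 + 0 = 3. (Direct check: xy = 14250 = 5^3 · (114).)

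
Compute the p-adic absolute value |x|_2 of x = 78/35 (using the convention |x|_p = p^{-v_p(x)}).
|78/35|_2 = 1/2

Step 1 — compute v_2(x) by factoring powers of 2 out of the numerator and denominator: v_2(78/35) = 1. Step 2 — apply |x|_p = p^{-v_p(x)} = 2^{-1} = 1/2.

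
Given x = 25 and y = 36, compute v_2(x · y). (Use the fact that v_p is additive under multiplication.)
v_2(900) = 2

v_p(x) = 0 (factor: 25 = 2^0 · 25); v_p(y) = 2 (factor: 36 = 2^2 · 9). Additivity: v_p(xy) = v_p(x) + v_p(y) = 0 + 2 = 2. (Direct check: xy = 900 = 2^2 · (225).)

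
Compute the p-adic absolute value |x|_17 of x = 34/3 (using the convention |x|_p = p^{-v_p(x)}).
|34/3|_17 = 1/17

Step 1 — compute v_17(x) by factoring powers of 17 out of the numerator and denominator: v_17(34/3) = 1. Step 2 — apply |x|_p = p^{-v_p(x)} = 17^{-1} = 1/17.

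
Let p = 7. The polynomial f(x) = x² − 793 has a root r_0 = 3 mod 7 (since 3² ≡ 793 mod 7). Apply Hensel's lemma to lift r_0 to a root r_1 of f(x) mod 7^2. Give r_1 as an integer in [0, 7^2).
r_1 = 3 (mod 49)

Hensel's recurrence: r_{i+1} = r_i − f(r_i)·(f′(r_i))^{-1} mod 7^{i+2}, with f′(x) = 2x. Iterate:
  r_0 = 3 (mod 7)
  r_1 = 3 (mod 49)
Final: r_1 = 3, and one checks f(r_1) ≡ 0 mod 7^2.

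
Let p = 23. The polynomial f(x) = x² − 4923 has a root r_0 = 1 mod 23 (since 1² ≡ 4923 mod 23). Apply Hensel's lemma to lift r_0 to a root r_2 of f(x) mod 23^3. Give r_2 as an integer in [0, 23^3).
r_2 = 9868 (mod 12167)

Hensel's recurrence: r_{i+1} = r_i − f(r_i)·(f′(r_i))^{-1} mod 23^{i+2}, with f′(x) = 2x. Iterate:
  r_0 = 1 (mod 23)
  r_1 = 346 (mod 529)
  r_2 = 9868 (mod 12167)
Final: r_2 = 9868, and one checks f(r_2) ≡ 0 mod 23^3.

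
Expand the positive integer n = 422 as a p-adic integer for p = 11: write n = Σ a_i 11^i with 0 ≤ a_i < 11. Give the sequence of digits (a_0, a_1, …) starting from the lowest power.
(a_0, a_1, …) = (4, 5, 3)

Repeated division by 11 gives the digits low-to-high: 422 = 4 + 5·11^1 + 3·11^2. Digit sequence: (4, 5, 3).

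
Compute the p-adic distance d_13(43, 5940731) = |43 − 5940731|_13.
d_13(43, 5940731) = 1/371293

Step 1 — x − y = 43 − 5940731 = -5940688. Step 2 — v_13(-5940688) = 5 (factor: -5940688 = −(13^5 · 16); the sign does not affect v_p). Step 3 — |x − y|_13 = 13^{-5} = 1/371293.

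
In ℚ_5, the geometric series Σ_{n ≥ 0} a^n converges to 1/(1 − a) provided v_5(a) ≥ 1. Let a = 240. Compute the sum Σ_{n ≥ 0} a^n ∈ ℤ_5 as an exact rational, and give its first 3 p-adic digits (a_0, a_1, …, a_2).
Σ a^n = 1/(1 − a) = -1/239;  first 3 digits = (1, 3, 3)

v_5(a) = 1 ≥ 1, so the series converges in ℤ_5 to 1/(1 − a) = 1/(1 − 240) = -1/239. Expand this rational in ℤ_5: compute digits iteratively via d_i = x_i mod 5, x_{i+1} = (x_i − d_i)/5. The first 3 digits are (1, 3, 3).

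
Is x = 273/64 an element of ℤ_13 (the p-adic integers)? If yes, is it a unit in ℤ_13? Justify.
x ∈ ℤ_13 but not a unit; v_13(x) = 1 > 0

ℤ_13 = {x ∈ ℚ_13 : v_13(x) ≥ 0} and ℤ_13^× = {x ∈ ℤ_13 : v_13(x) = 0}. Here v_13(273/64) = v_13(num) − v_13(den) = 1; compare against these criteria.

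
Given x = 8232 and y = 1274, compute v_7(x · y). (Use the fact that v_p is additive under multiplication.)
v_7(10487568) = 5

v_p(x) = 3 (factor: 8232 = 7^3 · 24); v_p(y) = 2 (factor: 1274 = 7^2 · 26). Additivity: v_p(xy) = v_p(x) + v_p(y) = 3 + 2 = 5. (Direct check: xy = 10487568 = 7^5 · (624).)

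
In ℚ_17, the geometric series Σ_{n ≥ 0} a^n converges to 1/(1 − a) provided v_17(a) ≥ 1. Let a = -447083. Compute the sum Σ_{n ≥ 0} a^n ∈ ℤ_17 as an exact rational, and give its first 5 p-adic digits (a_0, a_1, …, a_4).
Σ a^n = 1/(1 − a) = 1/447084;  first 5 digits = (1, 0, 0, 11, 11)

v_17(a) = 3 ≥ 1, so the series converges in ℤ_17 to 1/(1 − a) = 1/(1 − (-447083)) = 1/447084. Expand this rational in ℤ_17: compute digits iteratively via d_i = x_i mod 17, x_{i+1} = (x_i − d_i)/17. The first 5 digits are (1, 0, 0, 11, 11).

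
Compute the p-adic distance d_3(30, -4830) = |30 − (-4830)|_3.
d_3(30, -4830) = 1/243

Step 1 — x − y = 30 − (-4830) = 4860. Step 2 — v_3(4860) = 5 (factor: 4860 = (3^5 · 20); the sign does not affect v_p). Step 3 — |x − y|_3 = 3^{-5} = 1/243.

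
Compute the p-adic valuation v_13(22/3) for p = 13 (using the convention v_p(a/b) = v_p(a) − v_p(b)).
v_13(22/3) = 0

Factor powers of 13 from the numerator and denominator of the reduced fraction: 22 = 13^0 · 22 and 3 = 13^0 · 3. Apply v_p(a/b) = v_p(a) − v_p(b): v_13(22/3) = 0 − 0 = 0.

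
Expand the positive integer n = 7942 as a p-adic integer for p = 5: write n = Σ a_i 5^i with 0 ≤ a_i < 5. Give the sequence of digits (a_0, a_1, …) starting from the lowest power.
(a_0, a_1, …) = (2, 3, 2, 3, 2, 2)

Repeated division by 5 gives the digits low-to-high: 7942 = 2 + 3·5^1 + 2·5^2 + 3·5^3 + 2·5^4 + 2·5^5. Digit sequence: (2, 3, 2, 3, 2, 2).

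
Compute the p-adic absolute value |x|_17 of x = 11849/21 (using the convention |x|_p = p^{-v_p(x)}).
|11849/21|_17 = 1/289

Step 1 — compute v_17(x) by factoring powers of 17 out of the numerator and denominator: v_17(11849/21) = 2. Step 2 — apply |x|_p = p^{-v_p(x)} = 17^{-2} = 1/289.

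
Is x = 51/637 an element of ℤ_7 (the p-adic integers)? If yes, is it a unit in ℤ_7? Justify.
x ∉ ℤ_7 (v_7(x) = -2 < 0)

ℤ_7 = {x ∈ ℚ_7 : v_7(x) ≥ 0} and ℤ_7^× = {x ∈ ℤ_7 : v_7(x) = 0}. Here v_7(51/637) = v_7(num) − v_7(den) = -2; compare against these criteria.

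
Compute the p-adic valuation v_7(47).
v_7(47) = 0

v_7(n) is the largest exponent k such that 7^k divides n. Factor out: 47 = 7^0 · 47. (Sign doesn't affect v_p.) So v_7(47) = 0.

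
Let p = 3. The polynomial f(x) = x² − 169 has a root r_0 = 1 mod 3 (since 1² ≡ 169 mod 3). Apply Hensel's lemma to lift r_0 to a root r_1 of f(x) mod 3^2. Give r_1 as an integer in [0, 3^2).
r_1 = 4 (mod 9)

Hensel's recurrence: r_{i+1} = r_i − f(r_i)·(f′(r_i))^{-1} mod 3^{i+2}, with f′(x) = 2x. Iterate:
  r_0 = 1 (mod 3)
  r_1 = 4 (mod 9)
Final: r_1 = 4, and one checks f(r_1) ≡ 0 mod 3^2.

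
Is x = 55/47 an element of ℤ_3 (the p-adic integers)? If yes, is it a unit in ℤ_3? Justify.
x ∈ ℤ_3^× (unit); v_3(x) = 0

ℤ_3 = {x ∈ ℚ_3 : v_3(x) ≥ 0} and ℤ_3^× = {x ∈ ℤ_3 : v_3(x) = 0}. Here v_3(55/47) = v_3(num) − v_3(den) = 0; compare against these criteria.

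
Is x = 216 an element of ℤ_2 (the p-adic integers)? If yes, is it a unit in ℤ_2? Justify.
x ∈ ℤ_2 but not a unit; v_2(x) = 3 > 0

ℤ_2 = {x ∈ ℚ_2 : v_2(x) ≥ 0} and ℤ_2^× = {x ∈ ℤ_2 : v_2(x) = 0}. Here v_2(216) = v_2(num) − v_2(den) = 3; compare against these criteria.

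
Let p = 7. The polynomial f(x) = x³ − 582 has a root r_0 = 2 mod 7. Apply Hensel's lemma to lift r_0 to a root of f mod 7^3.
r_2 = 254 (mod 343)

Hensel: r_{i+1} = r_i − f(r_i)/f′(r_i) mod 7^{i+2}, where f′(x) = 3x². Iterate:
  r_0 = 2 (mod 7)
  r_1 = 9 (mod 49)
  r_2 = 254 (mod 343)
Final: r = 254 with f(r) ≡ 0 mod 7^3.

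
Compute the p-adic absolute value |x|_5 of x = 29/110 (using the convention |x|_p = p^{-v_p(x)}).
|29/110|_5 = 5

Step 1 — compute v_5(x) by factoring powers of 5 out of the numerator and denominator: v_5(29/110) = -1. Step 2 — apply |x|_p = p^{-v_p(x)} = 5^{1} = 5.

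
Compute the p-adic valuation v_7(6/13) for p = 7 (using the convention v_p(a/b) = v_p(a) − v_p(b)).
v_7(6/13) = 0

Factor powers of 7 from the numerator and denominator of the reduced fraction: 6 = 7^0 · 6 and 13 = 7^0 · 13. Apply v_p(a/b) = v_p(a) − v_p(b): v_7(6/13) = 0 − 0 = 0.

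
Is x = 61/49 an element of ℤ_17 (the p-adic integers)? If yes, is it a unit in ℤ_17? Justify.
x ∈ ℤ_17^× (unit); v_17(x) = 0

ℤ_17 = {x ∈ ℚ_17 : v_17(x) ≥ 0} and ℤ_17^× = {x ∈ ℤ_17 : v_17(x) = 0}. Here v_17(61/49) = v_17(num) − v_17(den) = 0; compare against these criteria.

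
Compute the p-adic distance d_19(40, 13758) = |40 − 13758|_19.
d_19(40, 13758) = 1/6859

Step 1 — x − y = 40 − 13758 = -13718. Step 2 — v_19(-13718) = 3 (factor: -13718 = −(19^3 · 2); the sign does not affect v_p). Step 3 — |x − y|_19 = 19^{-3} = 1/6859.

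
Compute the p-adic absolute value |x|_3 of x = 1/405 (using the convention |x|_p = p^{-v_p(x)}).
|1/405|_3 = 81

Step 1 — compute v_3(x) by factoring powers of 3 out of the numerator and denominator: v_3(1/405) = -4. Step 2 — apply |x|_p = p^{-v_p(x)} = 3^{4} = 81.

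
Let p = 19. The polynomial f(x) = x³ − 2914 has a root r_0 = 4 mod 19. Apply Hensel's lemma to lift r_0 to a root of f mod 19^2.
r_1 = 289 (mod 361)

Hensel: r_{i+1} = r_i − f(r_i)/f′(r_i) mod 19^{i+2}, where f′(x) = 3x². Iterate:
  r_0 = 4 (mod 19)
  r_1 = 289 (mod 361)
Final: r = 289 with f(r) ≡ 0 mod 19^2.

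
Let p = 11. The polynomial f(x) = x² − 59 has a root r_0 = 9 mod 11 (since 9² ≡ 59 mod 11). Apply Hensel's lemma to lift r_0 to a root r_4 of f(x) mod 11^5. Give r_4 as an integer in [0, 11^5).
r_4 = 95302 (mod 161051)

Hensel's recurrence: r_{i+1} = r_i − f(r_i)·(f′(r_i))^{-1} mod 11^{i+2}, with f′(x) = 2x. Iterate:
  r_0 = 9 (mod 11)
  r_1 = 75 (mod 121)
  r_2 = 801 (mod 1331)
  r_3 = 7456 (mod 14641)
  r_4 = 95302 (mod 161051)
Final: r_4 = 95302, and one checks f(r_4) ≡ 0 mod 11^5.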